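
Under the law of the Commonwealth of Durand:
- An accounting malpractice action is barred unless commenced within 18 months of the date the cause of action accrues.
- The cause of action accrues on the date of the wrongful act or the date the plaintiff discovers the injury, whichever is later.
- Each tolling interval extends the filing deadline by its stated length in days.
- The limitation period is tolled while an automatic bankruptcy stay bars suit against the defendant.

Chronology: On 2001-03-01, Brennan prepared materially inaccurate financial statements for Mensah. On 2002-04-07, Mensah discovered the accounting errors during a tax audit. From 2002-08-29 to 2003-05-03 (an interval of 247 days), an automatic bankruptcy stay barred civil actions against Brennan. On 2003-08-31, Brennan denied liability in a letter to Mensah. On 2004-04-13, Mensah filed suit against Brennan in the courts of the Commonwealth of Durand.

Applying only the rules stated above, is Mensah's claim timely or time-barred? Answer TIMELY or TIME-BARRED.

TIMELY

Taking the later of the act (2001-03-01) and discovery (2002-04-07), the claim accrued on 2002-04-07.
18 months from 2002-04-07 is 2003-10-07.
The automatic bankruptcy stay from 2002-08-29 to 2003-05-03 tolled the period for 247 days, extending the deadline to 2004-06-10.
The other events in the timeline have no effect on the limitation period under the stated rules.
The 2004-04-13 filing precedes the 2004-06-10 deadline; the claim is timely.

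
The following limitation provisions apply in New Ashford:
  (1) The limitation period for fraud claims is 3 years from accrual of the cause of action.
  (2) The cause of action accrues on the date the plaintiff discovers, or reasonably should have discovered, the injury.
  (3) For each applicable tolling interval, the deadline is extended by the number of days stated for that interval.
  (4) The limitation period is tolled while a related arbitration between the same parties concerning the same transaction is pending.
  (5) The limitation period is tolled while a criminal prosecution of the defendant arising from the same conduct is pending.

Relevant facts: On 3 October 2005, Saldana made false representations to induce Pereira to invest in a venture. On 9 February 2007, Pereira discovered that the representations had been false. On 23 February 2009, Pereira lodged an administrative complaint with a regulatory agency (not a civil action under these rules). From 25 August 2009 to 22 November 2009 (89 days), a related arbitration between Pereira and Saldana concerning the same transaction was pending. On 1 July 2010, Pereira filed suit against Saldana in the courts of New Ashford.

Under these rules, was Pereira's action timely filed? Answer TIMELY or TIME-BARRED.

TIME-BARRED

Under the discovery rule, the claim accrued on 9 February 2007, when Pereira discovered the injury — not on the 3 October 2005 date of the underlying act.
The untolled deadline — 3 years after 9 February 2007 — is 9 February 2010.
The pending related arbitration from 25 August 2009 to 22 November 2009 tolled the period for 89 days, extending the deadline to 9 May 2010.
None of the other events listed affects the running of the period under the stated rules.
Filing on 1 July 2010 missed the 9 May 2010 deadline — the action is time-barred.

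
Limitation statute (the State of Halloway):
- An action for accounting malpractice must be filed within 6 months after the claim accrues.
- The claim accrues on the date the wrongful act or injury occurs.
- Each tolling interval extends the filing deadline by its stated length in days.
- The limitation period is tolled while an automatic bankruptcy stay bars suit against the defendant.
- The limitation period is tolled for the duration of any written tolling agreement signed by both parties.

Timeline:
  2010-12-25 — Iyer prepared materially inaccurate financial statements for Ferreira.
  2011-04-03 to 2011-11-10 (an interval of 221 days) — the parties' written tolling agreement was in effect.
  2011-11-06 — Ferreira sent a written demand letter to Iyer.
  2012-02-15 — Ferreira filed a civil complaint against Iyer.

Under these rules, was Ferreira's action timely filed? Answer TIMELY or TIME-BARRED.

The claim accrued on 2010-12-25, the date of the act.
Adding the 6 months base period to 2010-12-25 gives a deadline of 2011-06-25, before any tolling.
The written tolling agreement from 2011-04-03 to 2011-11-10 tolled the period for 221 days, extending the deadline to 2012-02-01.
Nothing else in the chronology tolls or restarts the period.
Filing on 2012-02-15 missed the 2012-02-01 deadline — the action is time-barred.

TIME-BARRED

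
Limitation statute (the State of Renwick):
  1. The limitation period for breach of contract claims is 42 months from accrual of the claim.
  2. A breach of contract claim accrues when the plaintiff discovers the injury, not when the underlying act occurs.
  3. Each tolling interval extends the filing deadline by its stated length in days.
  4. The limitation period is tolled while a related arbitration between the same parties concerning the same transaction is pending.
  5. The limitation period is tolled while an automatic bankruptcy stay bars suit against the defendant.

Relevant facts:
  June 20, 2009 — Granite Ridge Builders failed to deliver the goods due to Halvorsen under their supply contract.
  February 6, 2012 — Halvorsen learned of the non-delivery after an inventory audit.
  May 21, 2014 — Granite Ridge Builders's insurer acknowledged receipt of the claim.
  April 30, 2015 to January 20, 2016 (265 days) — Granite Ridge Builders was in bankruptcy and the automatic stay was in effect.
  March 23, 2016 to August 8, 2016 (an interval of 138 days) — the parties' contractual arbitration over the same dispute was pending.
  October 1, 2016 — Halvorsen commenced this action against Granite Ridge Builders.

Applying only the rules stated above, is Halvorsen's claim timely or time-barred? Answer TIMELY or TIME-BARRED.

Under the discovery rule, the claim accrued on February 6, 2012, when Halvorsen discovered the injury — not on the June 20, 2009 date of the underlying act.
The untolled deadline — 42 months after February 6, 2012 — is August 6, 2015.
The period was tolled for 265 days by the automatic bankruptcy stay (April 30, 2015 to January 20, 2016), pushing the deadline to April 27, 2016.
The period was tolled for 138 days by the pending related arbitration (March 23, 2016 to August 8, 2016), pushing the deadline to September 12, 2016.
The other events in the timeline have no effect on the limitation period under the stated rules.
Halvorsen filed on October 1, 2016, after the September 12, 2016 deadline, so the action is time-barred.

TIME-BARRED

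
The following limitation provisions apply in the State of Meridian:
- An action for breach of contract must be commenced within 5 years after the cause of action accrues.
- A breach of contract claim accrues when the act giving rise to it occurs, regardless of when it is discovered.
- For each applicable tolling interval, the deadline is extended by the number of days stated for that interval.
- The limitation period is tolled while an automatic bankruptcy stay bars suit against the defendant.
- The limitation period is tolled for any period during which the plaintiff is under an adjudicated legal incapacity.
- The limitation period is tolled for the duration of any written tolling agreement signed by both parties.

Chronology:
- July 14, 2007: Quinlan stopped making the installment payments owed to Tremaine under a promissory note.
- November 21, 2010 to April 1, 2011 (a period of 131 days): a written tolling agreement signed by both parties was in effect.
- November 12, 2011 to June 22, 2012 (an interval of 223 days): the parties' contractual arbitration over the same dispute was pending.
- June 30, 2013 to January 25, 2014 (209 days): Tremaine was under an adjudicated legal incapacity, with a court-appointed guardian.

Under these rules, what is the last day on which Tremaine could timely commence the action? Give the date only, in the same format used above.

November 22, 2012

The limitation period began to run on July 14, 2007.
The untolled deadline — 5 years after July 14, 2007 — is July 14, 2012.
The period was tolled for 131 days by the written tolling agreement (November 21, 2010 to April 1, 2011), pushing the deadline to November 22, 2012.
The plaintiff's legal incapacity starting June 30, 2013 came too late — the period had run on November 22, 2012 — and so does not extend the deadline.
No stated provision tolls the period for a pending arbitration, so the interval from November 12, 2011 to June 22, 2012 has no effect on the deadline.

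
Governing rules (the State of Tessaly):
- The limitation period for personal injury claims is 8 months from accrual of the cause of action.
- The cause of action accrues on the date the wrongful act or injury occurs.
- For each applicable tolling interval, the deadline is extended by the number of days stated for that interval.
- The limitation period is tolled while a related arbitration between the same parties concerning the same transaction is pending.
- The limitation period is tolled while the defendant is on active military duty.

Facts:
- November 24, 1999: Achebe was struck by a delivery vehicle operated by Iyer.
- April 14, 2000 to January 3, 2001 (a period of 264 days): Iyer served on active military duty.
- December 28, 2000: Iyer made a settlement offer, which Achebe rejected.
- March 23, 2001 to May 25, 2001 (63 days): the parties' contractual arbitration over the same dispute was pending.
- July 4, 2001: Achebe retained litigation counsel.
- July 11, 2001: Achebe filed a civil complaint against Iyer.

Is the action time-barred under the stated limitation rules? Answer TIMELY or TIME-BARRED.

The claim accrued on November 24, 1999, when the wrongful act occurred.
Adding the 8 months base period to November 24, 1999 gives a deadline of July 24, 2000, before any tolling.
The defendant's active military service from April 14, 2000 to January 3, 2001 tolled the period for 264 days, extending the deadline to April 14, 2001.
The pending related arbitration from March 23, 2001 to May 25, 2001 tolled the period for 63 days, extending the deadline to June 16, 2001.
The other events in the timeline have no effect on the limitation period under the stated rules.
Filing on July 11, 2001 missed the June 16, 2001 deadline — the action is time-barred.

TIME-BARRED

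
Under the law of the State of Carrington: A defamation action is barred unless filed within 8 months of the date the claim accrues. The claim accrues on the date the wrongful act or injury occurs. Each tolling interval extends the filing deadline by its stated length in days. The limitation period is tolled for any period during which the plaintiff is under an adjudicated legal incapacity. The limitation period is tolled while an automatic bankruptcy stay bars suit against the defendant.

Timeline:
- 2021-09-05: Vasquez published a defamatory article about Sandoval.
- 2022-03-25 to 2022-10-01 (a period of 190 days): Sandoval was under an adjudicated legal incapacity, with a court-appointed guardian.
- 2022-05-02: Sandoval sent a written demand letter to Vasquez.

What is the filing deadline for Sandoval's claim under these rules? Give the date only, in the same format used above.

The claim accrued on 2021-09-05, the date of the act.
8 months from 2021-09-05 is 2022-05-05.
The plaintiff's legal incapacity from 2022-03-25 to 2022-10-01 tolled the period for 190 days, extending the deadline to 2022-11-11.
The other events in the timeline have no effect on the limitation period under the stated rules.

2022-11-11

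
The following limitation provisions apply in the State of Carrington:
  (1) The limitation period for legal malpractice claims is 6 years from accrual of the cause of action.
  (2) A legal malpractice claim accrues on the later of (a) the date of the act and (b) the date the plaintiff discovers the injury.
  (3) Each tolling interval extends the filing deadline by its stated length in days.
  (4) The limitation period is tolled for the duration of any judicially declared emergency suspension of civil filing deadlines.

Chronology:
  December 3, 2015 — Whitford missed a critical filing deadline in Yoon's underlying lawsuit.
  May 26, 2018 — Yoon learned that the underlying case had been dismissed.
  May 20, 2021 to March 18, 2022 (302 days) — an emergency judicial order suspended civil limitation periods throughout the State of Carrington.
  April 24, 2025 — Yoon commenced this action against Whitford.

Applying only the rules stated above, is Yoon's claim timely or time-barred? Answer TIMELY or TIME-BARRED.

TIME-BARRED

Taking the later of the act (December 3, 2015) and discovery (May 26, 2018), the claim accrued on May 26, 2018.
Adding the 6 years base period to May 26, 2018 gives a deadline of May 26, 2024, before any tolling.
Because the emergency suspension of filing deadlines ran from May 20, 2021 to March 18, 2022, the deadline is extended by 302 days to March 24, 2025.
Yoon filed on April 24, 2025, after the March 24, 2025 deadline, so the action is time-barred.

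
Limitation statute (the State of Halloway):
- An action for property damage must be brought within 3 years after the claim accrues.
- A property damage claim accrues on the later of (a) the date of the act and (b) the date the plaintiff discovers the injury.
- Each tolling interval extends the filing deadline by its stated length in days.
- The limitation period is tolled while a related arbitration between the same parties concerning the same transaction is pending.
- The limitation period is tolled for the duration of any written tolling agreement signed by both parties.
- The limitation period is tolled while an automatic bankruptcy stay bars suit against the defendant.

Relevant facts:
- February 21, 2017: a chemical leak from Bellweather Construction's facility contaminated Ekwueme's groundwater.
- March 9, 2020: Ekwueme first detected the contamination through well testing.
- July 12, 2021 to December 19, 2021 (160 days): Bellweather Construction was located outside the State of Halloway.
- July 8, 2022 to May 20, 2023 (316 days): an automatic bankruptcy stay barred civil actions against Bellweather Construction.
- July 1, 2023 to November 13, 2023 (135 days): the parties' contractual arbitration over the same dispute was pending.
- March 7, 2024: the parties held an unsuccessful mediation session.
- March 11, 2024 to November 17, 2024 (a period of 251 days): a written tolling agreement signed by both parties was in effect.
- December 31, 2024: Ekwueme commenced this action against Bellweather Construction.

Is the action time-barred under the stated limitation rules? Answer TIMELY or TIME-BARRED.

Taking the later of the act (February 21, 2017) and discovery (March 9, 2020), the claim accrued on March 9, 2020.
3 years from March 9, 2020 is March 9, 2023.
The automatic bankruptcy stay from July 8, 2022 to May 20, 2023 tolled the period for 316 days, extending the deadline to January 19, 2024.
The period was tolled for 135 days by the pending related arbitration (July 1, 2023 to November 13, 2023), pushing the deadline to June 2, 2024.
The period was tolled for 251 days by the written tolling agreement (March 11, 2024 to November 17, 2024), pushing the deadline to February 8, 2025.
The defendant's absence from the jurisdiction from July 12, 2021 to December 19, 2021 does not toll the period, because no stated rule makes the defendant's absence a tolling event.
Nothing else in the chronology tolls or restarts the period.
The December 31, 2024 filing precedes the February 8, 2025 deadline; the claim is timely.

TIMELY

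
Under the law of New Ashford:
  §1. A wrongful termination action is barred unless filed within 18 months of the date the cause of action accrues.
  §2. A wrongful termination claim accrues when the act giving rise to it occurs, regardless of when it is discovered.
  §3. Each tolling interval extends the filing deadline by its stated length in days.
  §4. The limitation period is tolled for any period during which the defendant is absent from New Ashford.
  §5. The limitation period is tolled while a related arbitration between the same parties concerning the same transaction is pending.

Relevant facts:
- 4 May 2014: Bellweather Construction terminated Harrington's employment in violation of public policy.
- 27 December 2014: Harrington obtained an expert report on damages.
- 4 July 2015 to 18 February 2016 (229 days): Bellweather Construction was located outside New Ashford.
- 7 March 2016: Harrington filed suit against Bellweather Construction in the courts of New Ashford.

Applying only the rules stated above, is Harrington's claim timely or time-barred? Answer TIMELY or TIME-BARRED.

The cause of action accrued on 4 May 2014, the date of the act.
The untolled deadline — 18 months after 4 May 2014 — is 4 November 2015.
The defendant's absence from the jurisdiction from 4 July 2015 to 18 February 2016 tolled the period for 229 days, extending the deadline to 20 June 2016.
The other events in the timeline have no effect on the limitation period under the stated rules.
The 7 March 2016 filing precedes the 20 June 2016 deadline; the claim is timely.

TIMELY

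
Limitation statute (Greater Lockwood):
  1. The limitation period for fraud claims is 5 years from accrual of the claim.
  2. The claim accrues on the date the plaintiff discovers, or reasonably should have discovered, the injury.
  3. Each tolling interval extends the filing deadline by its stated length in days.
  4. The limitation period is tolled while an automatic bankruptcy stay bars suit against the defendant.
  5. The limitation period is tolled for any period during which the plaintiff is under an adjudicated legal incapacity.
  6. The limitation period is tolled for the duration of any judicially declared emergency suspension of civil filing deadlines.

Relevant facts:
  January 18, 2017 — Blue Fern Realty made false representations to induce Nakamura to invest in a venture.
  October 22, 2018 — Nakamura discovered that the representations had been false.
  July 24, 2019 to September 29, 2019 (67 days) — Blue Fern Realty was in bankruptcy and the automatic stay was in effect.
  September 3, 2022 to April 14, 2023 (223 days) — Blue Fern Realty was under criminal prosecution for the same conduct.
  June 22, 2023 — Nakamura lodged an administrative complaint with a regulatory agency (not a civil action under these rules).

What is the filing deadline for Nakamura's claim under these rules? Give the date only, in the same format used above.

December 28, 2023

The claim did not accrue until Nakamura discovered the injury on October 22, 2018; the January 18, 2017 act date does not start the clock under the stated rule.
The untolled deadline — 5 years after October 22, 2018 — is October 22, 2023.
Because the automatic bankruptcy stay ran from July 24, 2019 to September 29, 2019, the deadline is extended by 67 days to December 28, 2023.
The pending criminal prosecution from September 3, 2022 to April 14, 2023 does not toll the period, because no stated rule makes a criminal prosecution a tolling event.
The other events in the timeline have no effect on the limitation period under the stated rules.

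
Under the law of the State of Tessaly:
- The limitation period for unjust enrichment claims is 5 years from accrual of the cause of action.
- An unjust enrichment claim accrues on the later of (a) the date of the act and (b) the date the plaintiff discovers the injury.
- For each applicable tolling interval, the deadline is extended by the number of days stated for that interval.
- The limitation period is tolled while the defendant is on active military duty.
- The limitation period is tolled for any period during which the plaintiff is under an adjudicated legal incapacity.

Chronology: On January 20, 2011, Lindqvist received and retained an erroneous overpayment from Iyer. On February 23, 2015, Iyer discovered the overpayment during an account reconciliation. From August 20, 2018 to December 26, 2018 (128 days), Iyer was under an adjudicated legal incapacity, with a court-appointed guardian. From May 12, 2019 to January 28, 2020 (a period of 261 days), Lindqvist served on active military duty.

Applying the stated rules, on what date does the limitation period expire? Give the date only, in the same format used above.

Because discovery on February 23, 2015 post-dates the January 20, 2011 act, accrual under the later-of rule falls on February 23, 2015.
The untolled deadline — 5 years after February 23, 2015 — is February 23, 2020.
The plaintiff's legal incapacity from August 20, 2018 to December 26, 2018 tolled the period for 128 days, extending the deadline to June 30, 2020.
Because the defendant's active military service ran from May 12, 2019 to January 28, 2020, the deadline is extended by 261 days to March 18, 2021.

March 18, 2021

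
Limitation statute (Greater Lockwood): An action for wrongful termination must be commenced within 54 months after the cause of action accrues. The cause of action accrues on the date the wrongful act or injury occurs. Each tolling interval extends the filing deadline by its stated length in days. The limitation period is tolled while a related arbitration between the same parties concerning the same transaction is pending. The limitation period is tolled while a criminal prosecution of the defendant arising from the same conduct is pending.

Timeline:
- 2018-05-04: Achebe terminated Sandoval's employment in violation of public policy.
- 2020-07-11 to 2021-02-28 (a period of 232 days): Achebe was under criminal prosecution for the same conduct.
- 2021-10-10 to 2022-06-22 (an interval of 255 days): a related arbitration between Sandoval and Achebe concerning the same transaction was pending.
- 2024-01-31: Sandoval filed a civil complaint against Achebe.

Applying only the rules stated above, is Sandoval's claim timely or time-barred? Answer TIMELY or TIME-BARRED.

TIMELY

The limitation period began to run on 2018-05-04.
Adding the 54 months base period to 2018-05-04 gives a deadline of 2022-11-04, before any tolling.
The pending criminal prosecution from 2020-07-11 to 2021-02-28 tolled the period for 232 days, extending the deadline to 2023-06-24.
Because the pending related arbitration ran from 2021-10-10 to 2022-06-22, the deadline is extended by 255 days to 2024-03-05.
Filing on 2024-01-31 beat the 2024-03-05 deadline — the action is timely.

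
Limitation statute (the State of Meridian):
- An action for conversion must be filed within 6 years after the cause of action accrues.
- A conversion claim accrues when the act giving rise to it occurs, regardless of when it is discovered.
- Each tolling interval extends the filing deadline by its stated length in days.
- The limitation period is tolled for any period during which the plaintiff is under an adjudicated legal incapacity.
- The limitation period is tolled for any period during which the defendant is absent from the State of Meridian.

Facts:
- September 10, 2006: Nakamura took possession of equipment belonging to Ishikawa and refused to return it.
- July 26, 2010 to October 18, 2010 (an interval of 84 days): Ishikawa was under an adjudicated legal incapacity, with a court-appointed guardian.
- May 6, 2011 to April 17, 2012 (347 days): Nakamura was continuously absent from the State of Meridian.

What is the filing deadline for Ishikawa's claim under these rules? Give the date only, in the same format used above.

The limitation period began to run on September 10, 2006.
The untolled deadline — 6 years after September 10, 2006 — is September 10, 2012.
The period was tolled for 84 days by the plaintiff's legal incapacity (July 26, 2010 to October 18, 2010), pushing the deadline to December 3, 2012.
The period was tolled for 347 days by the defendant's absence from the jurisdiction (May 6, 2011 to April 17, 2012), pushing the deadline to November 15, 2013.

November 15, 2013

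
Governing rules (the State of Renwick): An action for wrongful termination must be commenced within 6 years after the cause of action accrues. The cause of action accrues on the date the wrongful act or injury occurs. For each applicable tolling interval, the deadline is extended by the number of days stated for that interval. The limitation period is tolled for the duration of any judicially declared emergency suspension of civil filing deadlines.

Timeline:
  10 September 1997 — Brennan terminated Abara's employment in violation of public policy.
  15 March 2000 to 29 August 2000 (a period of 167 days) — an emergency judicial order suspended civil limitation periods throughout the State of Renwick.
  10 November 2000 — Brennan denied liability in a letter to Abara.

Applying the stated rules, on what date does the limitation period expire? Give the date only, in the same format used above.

The limitation period began to run on 10 September 1997.
6 years from 10 September 1997 is 10 September 2003.
The period was tolled for 167 days by the emergency suspension of filing deadlines (15 March 2000 to 29 August 2000), pushing the deadline to 24 February 2004.
Nothing else in the chronology tolls or restarts the period.

24 February 2004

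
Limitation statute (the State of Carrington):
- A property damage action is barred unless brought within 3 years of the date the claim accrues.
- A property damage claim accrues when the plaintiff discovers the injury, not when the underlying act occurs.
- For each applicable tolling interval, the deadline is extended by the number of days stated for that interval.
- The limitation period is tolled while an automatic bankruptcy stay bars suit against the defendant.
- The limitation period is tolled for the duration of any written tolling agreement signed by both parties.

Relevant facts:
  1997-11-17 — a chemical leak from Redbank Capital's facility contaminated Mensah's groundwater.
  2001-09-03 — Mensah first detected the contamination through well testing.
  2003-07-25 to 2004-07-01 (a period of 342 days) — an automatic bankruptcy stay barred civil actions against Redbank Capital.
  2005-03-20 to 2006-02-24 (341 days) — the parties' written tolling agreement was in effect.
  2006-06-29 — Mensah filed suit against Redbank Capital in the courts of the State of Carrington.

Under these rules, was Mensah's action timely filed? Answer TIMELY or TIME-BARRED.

Accrual is tied to discovery, so the period began on 2001-09-03 rather than on 1997-11-17 when the act occurred.
Adding the 3 years base period to 2001-09-03 gives a deadline of 2004-09-03, before any tolling.
Because the automatic bankruptcy stay ran from 2003-07-25 to 2004-07-01, the deadline is extended by 342 days to 2005-08-11.
The period was tolled for 341 days by the written tolling agreement (2005-03-20 to 2006-02-24), pushing the deadline to 2006-07-18.
The 2006-06-29 filing precedes the 2006-07-18 deadline; the claim is timely.

TIMELY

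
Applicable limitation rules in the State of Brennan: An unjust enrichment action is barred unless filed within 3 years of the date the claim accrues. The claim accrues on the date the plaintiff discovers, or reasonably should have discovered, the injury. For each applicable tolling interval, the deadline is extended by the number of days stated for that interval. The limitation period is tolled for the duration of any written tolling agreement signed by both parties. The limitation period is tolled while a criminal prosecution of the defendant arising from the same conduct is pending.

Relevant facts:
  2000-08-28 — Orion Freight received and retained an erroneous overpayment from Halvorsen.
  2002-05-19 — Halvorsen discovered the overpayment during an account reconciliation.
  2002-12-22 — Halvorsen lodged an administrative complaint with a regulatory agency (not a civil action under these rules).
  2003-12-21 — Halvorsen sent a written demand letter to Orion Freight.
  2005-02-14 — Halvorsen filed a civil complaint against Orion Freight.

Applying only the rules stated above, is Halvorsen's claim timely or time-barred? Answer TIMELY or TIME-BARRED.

TIMELY

Under the discovery rule, the claim accrued on 2002-05-19, when Halvorsen discovered the injury — not on the 2000-08-28 date of the underlying act.
Adding the 3 years base period to 2002-05-19 gives a deadline of 2005-05-19, before any tolling.
The other events in the timeline have no effect on the limitation period under the stated rules.
The 2005-02-14 filing precedes the 2005-05-19 deadline; the claim is timely.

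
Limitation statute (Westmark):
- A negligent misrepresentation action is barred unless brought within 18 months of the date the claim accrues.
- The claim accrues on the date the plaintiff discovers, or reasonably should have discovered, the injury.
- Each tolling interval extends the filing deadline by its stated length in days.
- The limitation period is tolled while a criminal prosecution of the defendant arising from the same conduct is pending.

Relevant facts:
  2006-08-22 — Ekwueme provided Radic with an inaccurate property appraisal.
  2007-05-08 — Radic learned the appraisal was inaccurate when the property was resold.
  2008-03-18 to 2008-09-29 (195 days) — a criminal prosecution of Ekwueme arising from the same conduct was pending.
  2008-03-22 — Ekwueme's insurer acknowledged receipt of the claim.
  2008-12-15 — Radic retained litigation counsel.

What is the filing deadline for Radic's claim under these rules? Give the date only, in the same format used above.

Accrual is tied to discovery, so the period began on 2007-05-08 rather than on 2006-08-22 when the act occurred.
The untolled deadline — 18 months after 2007-05-08 — is 2008-11-08.
Because the pending criminal prosecution ran from 2008-03-18 to 2008-09-29, the deadline is extended by 195 days to 2009-05-22.
The other events in the timeline have no effect on the limitation period under the stated rules.

2009-05-22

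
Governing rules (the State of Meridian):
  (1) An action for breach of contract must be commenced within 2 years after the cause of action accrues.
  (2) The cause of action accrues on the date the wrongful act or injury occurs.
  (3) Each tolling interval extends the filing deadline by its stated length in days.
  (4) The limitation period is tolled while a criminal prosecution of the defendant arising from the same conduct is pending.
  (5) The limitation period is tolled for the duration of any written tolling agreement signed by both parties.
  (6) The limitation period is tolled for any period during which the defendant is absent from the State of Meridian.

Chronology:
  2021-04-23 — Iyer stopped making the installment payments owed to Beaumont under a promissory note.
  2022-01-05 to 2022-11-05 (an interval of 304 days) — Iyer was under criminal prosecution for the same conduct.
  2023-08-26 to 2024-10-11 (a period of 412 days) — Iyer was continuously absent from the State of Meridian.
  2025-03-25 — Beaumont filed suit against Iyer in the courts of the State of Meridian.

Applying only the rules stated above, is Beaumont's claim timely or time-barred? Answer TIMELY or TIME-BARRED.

TIMELY

The cause of action accrued on 2021-04-23, the date of the act.
Adding the 2 years base period to 2021-04-23 gives a deadline of 2023-04-23, before any tolling.
Because the pending criminal prosecution ran from 2022-01-05 to 2022-11-05, the deadline is extended by 304 days to 2024-02-21.
The defendant's absence from the jurisdiction from 2023-08-26 to 2024-10-11 tolled the period for 412 days, extending the deadline to 2025-04-08.
Filing on 2025-03-25 beat the 2025-04-08 deadline — the action is timely.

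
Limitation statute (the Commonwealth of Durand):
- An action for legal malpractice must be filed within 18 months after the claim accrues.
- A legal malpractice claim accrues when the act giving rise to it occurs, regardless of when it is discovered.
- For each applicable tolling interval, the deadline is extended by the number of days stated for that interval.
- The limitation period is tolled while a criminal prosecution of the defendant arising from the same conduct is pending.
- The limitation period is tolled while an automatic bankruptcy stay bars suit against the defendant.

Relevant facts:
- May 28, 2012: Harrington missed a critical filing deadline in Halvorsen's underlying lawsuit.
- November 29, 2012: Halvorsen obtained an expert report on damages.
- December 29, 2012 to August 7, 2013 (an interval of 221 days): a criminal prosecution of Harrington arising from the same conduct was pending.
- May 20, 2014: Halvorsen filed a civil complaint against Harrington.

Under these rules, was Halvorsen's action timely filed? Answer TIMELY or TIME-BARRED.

TIMELY

The limitation period began to run on May 28, 2012.
The untolled deadline — 18 months after May 28, 2012 — is November 28, 2013.
The period was tolled for 221 days by the pending criminal prosecution (December 29, 2012 to August 7, 2013), pushing the deadline to July 7, 2014.
The other events in the timeline have no effect on the limitation period under the stated rules.
Halvorsen filed on May 20, 2014, before the July 7, 2014 deadline, so the action is timely.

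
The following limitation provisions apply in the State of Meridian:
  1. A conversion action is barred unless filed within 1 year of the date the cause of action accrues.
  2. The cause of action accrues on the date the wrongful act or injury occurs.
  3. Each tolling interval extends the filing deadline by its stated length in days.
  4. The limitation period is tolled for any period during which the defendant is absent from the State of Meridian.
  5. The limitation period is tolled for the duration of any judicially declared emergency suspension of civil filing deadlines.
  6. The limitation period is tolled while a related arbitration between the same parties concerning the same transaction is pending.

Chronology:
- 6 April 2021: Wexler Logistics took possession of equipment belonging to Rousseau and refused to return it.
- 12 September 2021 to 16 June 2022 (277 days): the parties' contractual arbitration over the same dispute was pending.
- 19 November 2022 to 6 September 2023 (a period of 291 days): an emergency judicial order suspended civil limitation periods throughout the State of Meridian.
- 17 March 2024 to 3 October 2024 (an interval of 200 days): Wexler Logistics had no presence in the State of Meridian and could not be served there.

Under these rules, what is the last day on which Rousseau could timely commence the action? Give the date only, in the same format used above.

26 October 2023

The claim accrued on 6 April 2021, when the wrongful act occurred.
Adding the 1 year base period to 6 April 2021 gives a deadline of 6 April 2022, before any tolling.
The period was tolled for 277 days by the pending related arbitration (12 September 2021 to 16 June 2022), pushing the deadline to 8 January 2023.
The period was tolled for 291 days by the emergency suspension of filing deadlines (19 November 2022 to 6 September 2023), pushing the deadline to 26 October 2023.
The defendant's absence from the jurisdiction starting 17 March 2024 came too late — the period had run on 26 October 2023 — and so does not extend the deadline.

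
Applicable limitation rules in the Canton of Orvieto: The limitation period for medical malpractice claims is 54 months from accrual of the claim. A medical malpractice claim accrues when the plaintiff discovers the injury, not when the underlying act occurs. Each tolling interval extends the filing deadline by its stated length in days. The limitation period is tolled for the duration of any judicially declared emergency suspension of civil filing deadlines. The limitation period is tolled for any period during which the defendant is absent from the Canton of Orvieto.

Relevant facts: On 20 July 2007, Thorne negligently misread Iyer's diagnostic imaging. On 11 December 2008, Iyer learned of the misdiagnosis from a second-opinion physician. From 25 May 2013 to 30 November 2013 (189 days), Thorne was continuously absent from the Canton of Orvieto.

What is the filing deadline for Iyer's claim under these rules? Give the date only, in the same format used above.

Under the discovery rule, the claim accrued on 11 December 2008, when Iyer discovered the injury — not on the 20 July 2007 date of the underlying act.
54 months from 11 December 2008 is 11 June 2013.
Because the defendant's absence from the jurisdiction ran from 25 May 2013 to 30 November 2013, the deadline is extended by 189 days to 17 December 2013.

17 December 2013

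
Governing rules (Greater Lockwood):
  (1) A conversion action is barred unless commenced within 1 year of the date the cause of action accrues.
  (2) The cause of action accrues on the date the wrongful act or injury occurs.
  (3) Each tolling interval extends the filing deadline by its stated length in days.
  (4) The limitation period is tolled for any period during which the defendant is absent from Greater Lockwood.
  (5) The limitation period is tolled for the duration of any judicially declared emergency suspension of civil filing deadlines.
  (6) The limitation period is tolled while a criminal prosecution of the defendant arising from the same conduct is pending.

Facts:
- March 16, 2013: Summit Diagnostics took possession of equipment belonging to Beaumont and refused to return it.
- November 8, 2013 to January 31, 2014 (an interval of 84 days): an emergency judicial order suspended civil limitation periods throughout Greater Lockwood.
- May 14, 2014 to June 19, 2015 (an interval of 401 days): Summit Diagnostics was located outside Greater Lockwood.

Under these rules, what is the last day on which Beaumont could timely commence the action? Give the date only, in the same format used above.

July 14, 2015

The claim accrued on March 16, 2013, when the wrongful act occurred.
The untolled deadline — 1 year after March 16, 2013 — is March 16, 2014.
The emergency suspension of filing deadlines from November 8, 2013 to January 31, 2014 tolled the period for 84 days, extending the deadline to June 8, 2014.
The period was tolled for 401 days by the defendant's absence from the jurisdiction (May 14, 2014 to June 19, 2015), pushing the deadline to July 14, 2015.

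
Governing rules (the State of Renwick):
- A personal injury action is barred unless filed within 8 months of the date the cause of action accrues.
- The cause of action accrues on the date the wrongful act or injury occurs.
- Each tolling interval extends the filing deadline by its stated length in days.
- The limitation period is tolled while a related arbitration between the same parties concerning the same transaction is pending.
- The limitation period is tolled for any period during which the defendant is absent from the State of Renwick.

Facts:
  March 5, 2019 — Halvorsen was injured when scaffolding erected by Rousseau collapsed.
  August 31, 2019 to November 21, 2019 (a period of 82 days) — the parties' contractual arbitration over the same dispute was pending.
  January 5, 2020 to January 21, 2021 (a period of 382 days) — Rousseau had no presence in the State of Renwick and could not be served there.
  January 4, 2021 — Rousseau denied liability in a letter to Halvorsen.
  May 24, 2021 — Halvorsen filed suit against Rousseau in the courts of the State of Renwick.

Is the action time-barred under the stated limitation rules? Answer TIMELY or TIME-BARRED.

TIME-BARRED

The claim accrued on March 5, 2019, when the wrongful act occurred.
8 months from March 5, 2019 is November 5, 2019.
The pending related arbitration from August 31, 2019 to November 21, 2019 tolled the period for 82 days, extending the deadline to January 26, 2020.
Because the defendant's absence from the jurisdiction ran from January 5, 2020 to January 21, 2021, the deadline is extended by 382 days to February 11, 2021.
Nothing else in the chronology tolls or restarts the period.
The May 24, 2021 filing falls after the February 11, 2021 deadline; the claim is time-barred.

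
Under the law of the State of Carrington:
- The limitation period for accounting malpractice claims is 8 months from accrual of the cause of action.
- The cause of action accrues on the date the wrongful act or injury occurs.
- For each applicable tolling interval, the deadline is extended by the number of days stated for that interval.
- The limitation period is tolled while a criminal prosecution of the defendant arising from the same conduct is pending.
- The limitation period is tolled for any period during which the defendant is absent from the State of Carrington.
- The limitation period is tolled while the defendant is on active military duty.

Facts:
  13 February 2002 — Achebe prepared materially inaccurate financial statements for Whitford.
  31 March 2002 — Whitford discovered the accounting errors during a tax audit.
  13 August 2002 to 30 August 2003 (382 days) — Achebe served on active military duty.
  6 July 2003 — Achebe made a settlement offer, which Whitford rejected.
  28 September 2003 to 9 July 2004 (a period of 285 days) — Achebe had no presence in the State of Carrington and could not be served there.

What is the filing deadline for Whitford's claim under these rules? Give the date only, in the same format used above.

Because the rule ties accrual to occurrence, the claim accrued on 13 February 2002, not on the 31 March 2002 discovery date.
The untolled deadline — 8 months after 13 February 2002 — is 13 October 2002.
The defendant's active military service from 13 August 2002 to 30 August 2003 tolled the period for 382 days, extending the deadline to 30 October 2003.
The period was tolled for 285 days by the defendant's absence from the jurisdiction (28 September 2003 to 9 July 2004), pushing the deadline to 10 August 2004.
The other events in the timeline have no effect on the limitation period under the stated rules.

10 August 2004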